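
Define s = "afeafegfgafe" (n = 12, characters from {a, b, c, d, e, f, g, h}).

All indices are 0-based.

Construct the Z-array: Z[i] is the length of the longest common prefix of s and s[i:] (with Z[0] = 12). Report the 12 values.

Z[0]=12
i=1: fresh scan; Z[1]=0
i=2: fresh scan; Z[2]=0
i=3: fresh scan; Z[3]=3 grow→box=[3,6)
i=4: min(r-i=2, Z[1]=0)=0; Z[4]=0
i=5: min(r-i=1, Z[2]=0)=0; Z[5]=0
i=6: fresh scan; Z[6]=0
i=7: fresh scan; Z[7]=0
i=8: fresh scan; Z[8]=0
i=9: fresh scan; Z[9]=3 grow→box=[9,12)
i=10: min(r-i=2, Z[1]=0)=0; Z[10]=0
i=11: min(r-i=1, Z[2]=0)=0; Z[11]=0

[12, 0, 0, 3, 0, 0, 0, 0, 0, 3, 0, 0]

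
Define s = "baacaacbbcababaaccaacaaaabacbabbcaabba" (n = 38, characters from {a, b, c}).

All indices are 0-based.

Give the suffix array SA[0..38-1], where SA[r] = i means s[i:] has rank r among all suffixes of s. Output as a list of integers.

[37, 21, 22, 23, 33, 18, 1, 4, 14, 12, 10, 24, 34, 29, 19, 2, 26, 5, 15, 36, 0, 13, 11, 28, 25, 35, 30, 7, 31, 8, 20, 32, 17, 3, 9, 27, 6, 16]

sorted suffixes:
  #0 SA[0]=37  'a'
  #1 SA[1]=21  'aaaabacbabbcaabba'
  #2 SA[2]=22  'aaabacbabbcaabba'
  #3 SA[3]=23  'aabacbabbcaabba'
  #4 SA[4]=33  'aabba'
  #5 SA[5]=18  'aacaaaabacbabbcaabba'
  #6 SA[6]=1  'aacaacbbcababaaccaacaaaabacbabbcaabba'
  #7 SA[7]=4  'aacbbcababaaccaacaaaabacbabbcaabba'
  #8 SA[8]=14  'aaccaacaaaabacbabbcaabba'
  #9 SA[9]=12  'abaaccaacaaaabacbabbcaabba'
  #10 SA[10]=10  'ababaaccaacaaaabacbabbcaabba'
  #11 SA[11]=24  'abacbabbcaabba'
  #12 SA[12]=34  'abba'
  #13 SA[13]=29  'abbcaabba'
  #14 SA[14]=19  'acaaaabacbabbcaabba'
  #15 SA[15]=2  'acaacbbcababaaccaacaaaabacbabbcaabba'
  #16 SA[16]=26  'acbabbcaabba'
  #17 SA[17]=5  'acbbcababaaccaacaaaabacbabbcaabba'
  #18 SA[18]=15  'accaacaaaabacbabbcaabba'
  #19 SA[19]=36  'ba'
  #20 SA[20]=0  'baacaacbbcababaaccaacaaaabacbabbcaabba'
  #21 SA[21]=13  'baaccaacaaaabacbabbcaabba'
  #22 SA[22]=11  'babaaccaacaaaabacbabbcaabba'
  #23 SA[23]=28  'babbcaabba'
  #24 SA[24]=25  'bacbabbcaabba'
  #25 SA[25]=35  'bba'
  #26 SA[26]=30  'bbcaabba'
  #27 SA[27]=7  'bbcababaaccaacaaaabacbabbcaabba'
  #28 SA[28]=31  'bcaabba'
  #29 SA[29]=8  'bcababaaccaacaaaabacbabbcaabba'
  #30 SA[30]=20  'caaaabacbabbcaabba'
  #31 SA[31]=32  'caabba'
  #32 SA[32]=17  'caacaaaabacbabbcaabba'
  #33 SA[33]=3  'caacbbcababaaccaacaaaabacbabbcaabba'
  #34 SA[34]=9  'cababaaccaacaaaabacbabbcaabba'
  #35 SA[35]=27  'cbabbcaabba'
  #36 SA[36]=6  'cbbcababaaccaacaaaabacbabbcaabba'
  #37 SA[37]=16  'ccaacaaaabacbabbcaabba'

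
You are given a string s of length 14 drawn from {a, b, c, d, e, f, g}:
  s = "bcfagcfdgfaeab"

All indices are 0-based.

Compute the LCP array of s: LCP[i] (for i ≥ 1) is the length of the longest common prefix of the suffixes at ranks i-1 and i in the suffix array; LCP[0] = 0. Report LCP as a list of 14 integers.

rank→(start, suffix):
  0 → (12, 'ab')
  1 → (10, 'aeab')
  2 → (3, 'agcfdgfaeab')
  3 → (13, 'b')
  4 → (0, 'bcfagcfdgfaeab')
  5 → (1, 'cfagcfdgfaeab')
  6 → (5, 'cfdgfaeab')
  7 → (7, 'dgfaeab')
  8 → (11, 'eab')
  9 → (9, 'faeab')
  10 → (2, 'fagcfdgfaeab')
  11 → (6, 'fdgfaeab')
  12 → (4, 'gcfdgfaeab')
  13 → (8, 'gfaeab')

SA = [12, 10, 3, 13, 0, 1, 5, 7, 11, 9, 2, 6, 4, 8]
i: (SA[i-1],SA[i]) lcp shared
  1: (12,10) 1 'a'
  2: (10,3) 1 'a'
  3: (3,13) 0 ''
  4: (13,0) 1 'b'
  5: (0,1) 0 ''
  6: (1,5) 2 'cf'
  7: (5,7) 0 ''
  8: (7,11) 0 ''
  9: (11,9) 0 ''
  10: (9,2) 2 'fa'
  11: (2,6) 1 'f'
  12: (6,4) 0 ''
  13: (4,8) 1 'g'

[0, 1, 1, 0, 1, 0, 2, 0, 0, 0, 2, 1, 0, 1]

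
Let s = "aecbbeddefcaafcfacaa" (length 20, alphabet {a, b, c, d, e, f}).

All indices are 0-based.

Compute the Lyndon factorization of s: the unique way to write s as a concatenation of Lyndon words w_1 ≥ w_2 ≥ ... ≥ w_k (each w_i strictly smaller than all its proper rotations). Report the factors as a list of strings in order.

["aecbbeddefc", "aafcfac", "a", "a"]

emit factor 1: 'aecbbeddefc' (i=0, period=11)
emit factor 2: 'aafcfac' (i=11, period=7)
emit factor 3: 'a' (i=18, period=1)
emit factor 4: 'a' (i=19, period=1)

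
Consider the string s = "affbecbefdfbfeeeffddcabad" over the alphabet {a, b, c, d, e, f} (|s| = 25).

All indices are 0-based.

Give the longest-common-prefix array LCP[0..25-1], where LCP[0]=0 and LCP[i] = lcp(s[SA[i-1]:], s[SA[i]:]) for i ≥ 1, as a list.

rank→(start, suffix):
  0 → (21, 'abad')
  1 → (23, 'ad')
  2 → (0, 'affbecbefdfbfeeeffddcabad')
  3 → (22, 'bad')
  4 → (3, 'becbefdfbfeeeffddcabad')
  5 → (6, 'befdfbfeeeffddcabad')
  6 → (11, 'bfeeeffddcabad')
  7 → (20, 'cabad')
  8 → (5, 'cbefdfbfeeeffddcabad')
  9 → (24, 'd')
  10 → (19, 'dcabad')
  11 → (18, 'ddcabad')
  12 → (9, 'dfbfeeeffddcabad')
  13 → (4, 'ecbefdfbfeeeffddcabad')
  14 → (13, 'eeeffddcabad')
  15 → (14, 'eeffddcabad')
  16 → (7, 'efdfbfeeeffddcabad')
  17 → (15, 'effddcabad')
  18 → (2, 'fbecbefdfbfeeeffddcabad')
  19 → (10, 'fbfeeeffddcabad')
  20 → (17, 'fddcabad')
  21 → (8, 'fdfbfeeeffddcabad')
  22 → (12, 'feeeffddcabad')
  23 → (1, 'ffbecbefdfbfeeeffddcabad')
  24 → (16, 'ffddcabad')

SA = [21, 23, 0, 22, 3, 6, 11, 20, 5, 24, 19, 18, 9, 4, 13, 14, 7, 15, 2, 10, 17, 8, 12, 1, 16]
[i] adj suffixes → lcp
  [1] 21/23 → 1 ('a')
  [2] 23/0 → 1 ('a')
  [3] 0/22 → 0 ('')
  [4] 22/3 → 1 ('b')
  [5] 3/6 → 2 ('be')
  [6] 6/11 → 1 ('b')
  [7] 11/20 → 0 ('')
  [8] 20/5 → 1 ('c')
  [9] 5/24 → 0 ('')
  [10] 24/19 → 1 ('d')
  [11] 19/18 → 1 ('d')
  [12] 18/9 → 1 ('d')
  [13] 9/4 → 0 ('')
  [14] 4/13 → 1 ('e')
  [15] 13/14 → 2 ('ee')
  [16] 14/7 → 1 ('e')
  [17] 7/15 → 2 ('ef')
  [18] 15/2 → 0 ('')
  [19] 2/10 → 2 ('fb')
  [20] 10/17 → 1 ('f')
  [21] 17/8 → 2 ('fd')
  [22] 8/12 → 1 ('f')
  [23] 12/1 → 1 ('f')
  [24] 1/16 → 2 ('ff')

[0, 1, 1, 0, 1, 2, 1, 0, 1, 0, 1, 1, 1, 0, 1, 2, 1, 2, 0, 2, 1, 2, 1, 1, 2]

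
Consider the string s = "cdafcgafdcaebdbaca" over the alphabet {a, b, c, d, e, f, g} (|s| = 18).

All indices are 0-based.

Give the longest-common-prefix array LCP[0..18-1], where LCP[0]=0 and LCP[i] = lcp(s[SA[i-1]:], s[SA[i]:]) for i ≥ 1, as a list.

[0, 1, 1, 1, 2, 0, 1, 0, 2, 1, 1, 0, 1, 1, 0, 0, 1, 0]

rank→(start, suffix):
  0 → (17, 'a')
  1 → (15, 'aca')
  2 → (10, 'aebdbaca')
  3 → (2, 'afcgafdcaebdbaca')
  4 → (6, 'afdcaebdbaca')
  5 → (14, 'baca')
  6 → (12, 'bdbaca')
  7 → (16, 'ca')
  8 → (9, 'caebdbaca')
  9 → (0, 'cdafcgafdcaebdbaca')
  10 → (4, 'cgafdcaebdbaca')
  11 → (1, 'dafcgafdcaebdbaca')
  12 → (13, 'dbaca')
  13 → (8, 'dcaebdbaca')
  14 → (11, 'ebdbaca')
  15 → (3, 'fcgafdcaebdbaca')
  16 → (7, 'fdcaebdbaca')
  17 → (5, 'gafdcaebdbaca')

SA = [17, 15, 10, 2, 6, 14, 12, 16, 9, 0, 4, 1, 13, 8, 11, 3, 7, 5]
i: (SA[i-1],SA[i]) lcp shared
  1: (17,15) 1 'a'
  2: (15,10) 1 'a'
  3: (10,2) 1 'a'
  4: (2,6) 2 'af'
  5: (6,14) 0 ''
  6: (14,12) 1 'b'
  7: (12,16) 0 ''
  8: (16,9) 2 'ca'
  9: (9,0) 1 'c'
  10: (0,4) 1 'c'
  11: (4,1) 0 ''
  12: (1,13) 1 'd'
  13: (13,8) 1 'd'
  14: (8,11) 0 ''
  15: (11,3) 0 ''
  16: (3,7) 1 'f'
  17: (7,5) 0 ''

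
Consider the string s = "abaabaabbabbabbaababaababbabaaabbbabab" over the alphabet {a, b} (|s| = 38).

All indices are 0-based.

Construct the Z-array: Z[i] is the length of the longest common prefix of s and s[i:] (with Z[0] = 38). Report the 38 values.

Z[0]=38
i=1: fresh scan; Z[1]=0
i=2: fresh scan; Z[2]=1 scan→box=[2,3)
i=3: fresh scan; Z[3]=5 scan→box=[3,8)
i=4: min(r-i=4, Z[1]=0)=0; Z[4]=0
i=5: min(r-i=3, Z[2]=1)=1; Z[5]=1
i=6: min(r-i=2, Z[3]=5)=2; Z[6]=2
i=7: min(r-i=1, Z[4]=0)=0; Z[7]=0
i=8: fresh scan; Z[8]=0
i=9: fresh scan; Z[9]=2 scan→box=[9,11)
i=10: min(r-i=1, Z[1]=0)=0; Z[10]=0
i=11: fresh scan; Z[11]=0
i=12: fresh scan; Z[12]=2 scan→box=[12,14)
i=13: min(r-i=1, Z[1]=0)=0; Z[13]=0
i=14: fresh scan; Z[14]=0
i=15: fresh scan; Z[15]=1 scan→box=[15,16)
i=16: fresh scan; Z[16]=3 scan→box=[16,19)
i=17: min(r-i=2, Z[1]=0)=0; Z[17]=0
i=18: min(r-i=1, Z[2]=1)=1; Z[18]=6 scan→box=[18,24)
i=19: min(r-i=5, Z[1]=0)=0; Z[19]=0
i=20: min(r-i=4, Z[2]=1)=1; Z[20]=1
i=21: min(r-i=3, Z[3]=5)=3; Z[21]=3
i=22: min(r-i=2, Z[4]=0)=0; Z[22]=0
i=23: min(r-i=1, Z[5]=1)=1; Z[23]=2 scan→box=[23,25)
i=24: min(r-i=1, Z[1]=0)=0; Z[24]=0
i=25: fresh scan; Z[25]=0
i=26: fresh scan; Z[26]=4 scan→box=[26,30)
i=27: min(r-i=3, Z[1]=0)=0; Z[27]=0
i=28: min(r-i=2, Z[2]=1)=1; Z[28]=1
i=29: min(r-i=1, Z[3]=5)=1; Z[29]=1
i=30: fresh scan; Z[30]=2 scan→box=[30,32)
i=31: min(r-i=1, Z[1]=0)=0; Z[31]=0
i=32: fresh scan; Z[32]=0
i=33: fresh scan; Z[33]=0
i=34: fresh scan; Z[34]=3 scan→box=[34,37)
i=35: min(r-i=2, Z[1]=0)=0; Z[35]=0
i=36: min(r-i=1, Z[2]=1)=1; Z[36]=2 scan→box=[36,38)
i=37: min(r-i=1, Z[1]=0)=0; Z[37]=0

[38, 0, 1, 5, 0, 1, 2, 0, 0, 2, 0, 0, 2, 0, 0, 1, 3, 0, 6, 0, 1, 3, 0, 2, 0, 0, 4, 0, 1, 1, 2, 0, 0, 0, 3, 0, 2, 0]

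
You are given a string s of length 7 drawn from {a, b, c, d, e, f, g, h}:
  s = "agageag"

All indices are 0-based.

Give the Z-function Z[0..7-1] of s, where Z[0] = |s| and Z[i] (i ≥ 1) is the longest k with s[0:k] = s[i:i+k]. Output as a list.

Z[0]=7
i=1: fresh scan; Z[1]=0
i=2: fresh scan; Z[2]=2 extend→box=[2,4)
i=3: min(r-i=1, Z[1]=0)=0; Z[3]=0
i=4: fresh scan; Z[4]=0
i=5: fresh scan; Z[5]=2 extend→box=[5,7)
i=6: min(r-i=1, Z[1]=0)=0; Z[6]=0

[7, 0, 2, 0, 0, 2, 0]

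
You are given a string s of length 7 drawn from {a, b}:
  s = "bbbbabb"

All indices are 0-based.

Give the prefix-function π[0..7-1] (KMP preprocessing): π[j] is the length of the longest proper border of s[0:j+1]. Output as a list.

π[0] = 0
j=1 s[j]='b': π[1]=1 (border 'b')
j=2 s[j]='b': π[2]=2 (border 'bb')
j=3 s[j]='b': π[3]=3 (border 'bbb')
j=4 s[j]='a': k: 3→2→1→0; π[4]=0 (border '')
j=5 s[j]='b': π[5]=1 (border 'b')
j=6 s[j]='b': π[6]=2 (border 'bb')

[0, 1, 2, 3, 0, 1, 2]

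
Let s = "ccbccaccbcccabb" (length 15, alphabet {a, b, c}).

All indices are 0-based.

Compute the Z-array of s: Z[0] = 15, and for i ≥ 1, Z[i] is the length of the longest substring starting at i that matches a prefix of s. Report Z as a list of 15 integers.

Z[0]=15
i=1: i≥r, start 0; Z[1]=1 grow→box=[1,2)
i=2: i≥r, start 0; Z[2]=0
i=3: i≥r, start 0; Z[3]=2 grow→box=[3,5)
i=4: min(r-i=1, Z[1]=1)=1; Z[4]=1
i=5: i≥r, start 0; Z[5]=0
i=6: i≥r, start 0; Z[6]=5 grow→box=[6,11)
i=7: min(r-i=4, Z[1]=1)=1; Z[7]=1
i=8: min(r-i=3, Z[2]=0)=0; Z[8]=0
i=9: min(r-i=2, Z[3]=2)=2; Z[9]=2
i=10: min(r-i=1, Z[4]=1)=1; Z[10]=2 grow→box=[10,12)
i=11: min(r-i=1, Z[1]=1)=1; Z[11]=1
i=12: i≥r, start 0; Z[12]=0
i=13: i≥r, start 0; Z[13]=0
i=14: i≥r, start 0; Z[14]=0

[15, 1, 0, 2, 1, 0, 5, 1, 0, 2, 2, 1, 0, 0, 0]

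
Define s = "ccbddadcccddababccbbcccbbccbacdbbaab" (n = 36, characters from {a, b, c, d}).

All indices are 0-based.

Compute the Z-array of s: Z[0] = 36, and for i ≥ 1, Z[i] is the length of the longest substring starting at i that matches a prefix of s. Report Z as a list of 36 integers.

Z[0]=36
i=1: outside box; Z[1]=1 grow→box=[1,2)
i=2: outside box; Z[2]=0
i=3: outside box; Z[3]=0
i=4: outside box; Z[4]=0
i=5: outside box; Z[5]=0
i=6: outside box; Z[6]=0
i=7: outside box; Z[7]=2 grow→box=[7,9)
i=8: min(r-i=1, Z[1]=1)=1; Z[8]=2 grow→box=[8,10)
i=9: min(r-i=1, Z[1]=1)=1; Z[9]=1
i=10: outside box; Z[10]=0
i=11: outside box; Z[11]=0
i=12: outside box; Z[12]=0
i=13: outside box; Z[13]=0
i=14: outside box; Z[14]=0
i=15: outside box; Z[15]=0
i=16: outside box; Z[16]=3 grow→box=[16,19)
i=17: min(r-i=2, Z[1]=1)=1; Z[17]=1
i=18: min(r-i=1, Z[2]=0)=0; Z[18]=0
i=19: outside box; Z[19]=0
i=20: outside box; Z[20]=2 grow→box=[20,22)
i=21: min(r-i=1, Z[1]=1)=1; Z[21]=3 grow→box=[21,24)
i=22: min(r-i=2, Z[1]=1)=1; Z[22]=1
i=23: min(r-i=1, Z[2]=0)=0; Z[23]=0
i=24: outside box; Z[24]=0
i=25: outside box; Z[25]=3 grow→box=[25,28)
i=26: min(r-i=2, Z[1]=1)=1; Z[26]=1
i=27: min(r-i=1, Z[2]=0)=0; Z[27]=0
i=28: outside box; Z[28]=0
i=29: outside box; Z[29]=1 grow→box=[29,30)
i=30: outside box; Z[30]=0
i=31: outside box; Z[31]=0
i=32: outside box; Z[32]=0
i=33: outside box; Z[33]=0
i=34: outside box; Z[34]=0
i=35: outside box; Z[35]=0

[36, 1, 0, 0, 0, 0, 0, 2, 2, 1, 0, 0, 0, 0, 0, 0, 3, 1, 0, 0, 2, 3, 1, 0, 0, 3, 1, 0, 0, 1, 0, 0, 0, 0, 0, 0]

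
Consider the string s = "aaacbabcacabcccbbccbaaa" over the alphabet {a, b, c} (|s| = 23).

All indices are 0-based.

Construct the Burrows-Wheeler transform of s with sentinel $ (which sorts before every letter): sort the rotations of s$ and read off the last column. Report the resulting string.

aaab$abccacccabaabcacbcb

rank  rotation                  last
    0  $aaacbabcacabcccbbccbaaa  a
    1  a$aaacbabcacabcccbbccbaa  a
    2  aa$aaacbabcacabcccbbccba  a
    3  aaa$aaacbabcacabcccbbccb  b
    4  aaacbabcacabcccbbccbaaa$  $
    5  aacbabcacabcccbbccbaaa$a  a
    6  abcacabcccbbccbaaa$aaacb  b
    7  abcccbbccbaaa$aaacbabcac  c
    8  acabcccbbccbaaa$aaacbabc  c
    9  acbabcacabcccbbccbaaa$aa  a
   10  baaa$aaacbabcacabcccbbcc  c
   11  babcacabcccbbccbaaa$aaac  c
   12  bbccbaaa$aaacbabcacabccc  c
   13  bcacabcccbbccbaaa$aaacba  a
   14  bccbaaa$aaacbabcacabcccb  b
   15  bcccbbccbaaa$aaacbabcaca  a
   16  cabcccbbccbaaa$aaacbabca  a
   17  cacabcccbbccbaaa$aaacbab  b
   18  cbaaa$aaacbabcacabcccbbc  c
   19  cbabcacabcccbbccbaaa$aaa  a
   20  cbbccbaaa$aaacbabcacabcc  c
   21  ccbaaa$aaacbabcacabcccbb  b
   22  ccbbccbaaa$aaacbabcacabc  c
   23  cccbbccbaaa$aaacbabcacab  b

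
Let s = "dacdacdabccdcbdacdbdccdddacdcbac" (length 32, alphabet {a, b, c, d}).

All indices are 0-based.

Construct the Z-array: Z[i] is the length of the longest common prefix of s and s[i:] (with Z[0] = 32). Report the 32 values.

[32, 0, 0, 5, 0, 0, 2, 0, 0, 0, 0, 1, 0, 0, 4, 0, 0, 1, 0, 1, 0, 0, 1, 1, 4, 0, 0, 1, 0, 0, 0, 0]

Z[0]=32
i=1: i≥r, start 0; Z[1]=0
i=2: i≥r, start 0; Z[2]=0
i=3: i≥r, start 0; Z[3]=5 extend→box=[3,8)
i=4: min(r-i=4, Z[1]=0)=0; Z[4]=0
i=5: min(r-i=3, Z[2]=0)=0; Z[5]=0
i=6: min(r-i=2, Z[3]=5)=2; Z[6]=2
i=7: min(r-i=1, Z[4]=0)=0; Z[7]=0
i=8: i≥r, start 0; Z[8]=0
i=9: i≥r, start 0; Z[9]=0
i=10: i≥r, start 0; Z[10]=0
i=11: i≥r, start 0; Z[11]=1 extend→box=[11,12)
i=12: i≥r, start 0; Z[12]=0
i=13: i≥r, start 0; Z[13]=0
i=14: i≥r, start 0; Z[14]=4 extend→box=[14,18)
i=15: min(r-i=3, Z[1]=0)=0; Z[15]=0
i=16: min(r-i=2, Z[2]=0)=0; Z[16]=0
i=17: min(r-i=1, Z[3]=5)=1; Z[17]=1
i=18: i≥r, start 0; Z[18]=0
i=19: i≥r, start 0; Z[19]=1 extend→box=[19,20)
i=20: i≥r, start 0; Z[20]=0
i=21: i≥r, start 0; Z[21]=0
i=22: i≥r, start 0; Z[22]=1 extend→box=[22,23)
i=23: i≥r, start 0; Z[23]=1 extend→box=[23,24)
i=24: i≥r, start 0; Z[24]=4 extend→box=[24,28)
i=25: min(r-i=3, Z[1]=0)=0; Z[25]=0
i=26: min(r-i=2, Z[2]=0)=0; Z[26]=0
i=27: min(r-i=1, Z[3]=5)=1; Z[27]=1
i=28: i≥r, start 0; Z[28]=0
i=29: i≥r, start 0; Z[29]=0
i=30: i≥r, start 0; Z[30]=0
i=31: i≥r, start 0; Z[31]=0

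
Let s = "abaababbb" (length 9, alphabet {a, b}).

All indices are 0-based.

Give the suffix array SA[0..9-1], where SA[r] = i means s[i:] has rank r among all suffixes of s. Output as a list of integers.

[2, 0, 3, 5, 8, 1, 4, 7, 6]

sorted suffixes:
  #0 SA[0]=2  'aababbb'
  #1 SA[1]=0  'abaababbb'
  #2 SA[2]=3  'ababbb'
  #3 SA[3]=5  'abbb'
  #4 SA[4]=8  'b'
  #5 SA[5]=1  'baababbb'
  #6 SA[6]=4  'babbb'
  #7 SA[7]=7  'bb'
  #8 SA[8]=6  'bbb'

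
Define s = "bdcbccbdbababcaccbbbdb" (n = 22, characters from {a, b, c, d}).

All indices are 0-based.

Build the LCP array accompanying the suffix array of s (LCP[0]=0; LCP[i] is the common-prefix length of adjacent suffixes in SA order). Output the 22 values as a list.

[0, 2, 1, 0, 1, 3, 1, 2, 1, 2, 1, 3, 2, 0, 1, 2, 2, 1, 3, 0, 2, 1]

rank→(start, suffix):
  0 → (9, 'ababcaccbbbdb')
  1 → (11, 'abcaccbbbdb')
  2 → (14, 'accbbbdb')
  3 → (21, 'b')
  4 → (8, 'bababcaccbbbdb')
  5 → (10, 'babcaccbbbdb')
  6 → (17, 'bbbdb')
  7 → (18, 'bbdb')
  8 → (12, 'bcaccbbbdb')
  9 → (3, 'bccbdbababcaccbbbdb')
  10 → (19, 'bdb')
  11 → (6, 'bdbababcaccbbbdb')
  12 → (0, 'bdcbccbdbababcaccbbbdb')
  13 → (13, 'caccbbbdb')
  14 → (16, 'cbbbdb')
  15 → (2, 'cbccbdbababcaccbbbdb')
  16 → (5, 'cbdbababcaccbbbdb')
  17 → (15, 'ccbbbdb')
  18 → (4, 'ccbdbababcaccbbbdb')
  19 → (20, 'db')
  20 → (7, 'dbababcaccbbbdb')
  21 → (1, 'dcbccbdbababcaccbbbdb')

SA = [9, 11, 14, 21, 8, 10, 17, 18, 12, 3, 19, 6, 0, 13, 16, 2, 5, 15, 4, 20, 7, 1]
[i] adj suffixes → lcp
  [1] 9/11 → 2 ('ab')
  [2] 11/14 → 1 ('a')
  [3] 14/21 → 0 ('')
  [4] 21/8 → 1 ('b')
  [5] 8/10 → 3 ('bab')
  [6] 10/17 → 1 ('b')
  [7] 17/18 → 2 ('bb')
  [8] 18/12 → 1 ('b')
  [9] 12/3 → 2 ('bc')
  [10] 3/19 → 1 ('b')
  [11] 19/6 → 3 ('bdb')
  [12] 6/0 → 2 ('bd')
  [13] 0/13 → 0 ('')
  [14] 13/16 → 1 ('c')
  [15] 16/2 → 2 ('cb')
  [16] 2/5 → 2 ('cb')
  [17] 5/15 → 1 ('c')
  [18] 15/4 → 3 ('ccb')
  [19] 4/20 → 0 ('')
  [20] 20/7 → 2 ('db')
  [21] 7/1 → 1 ('d')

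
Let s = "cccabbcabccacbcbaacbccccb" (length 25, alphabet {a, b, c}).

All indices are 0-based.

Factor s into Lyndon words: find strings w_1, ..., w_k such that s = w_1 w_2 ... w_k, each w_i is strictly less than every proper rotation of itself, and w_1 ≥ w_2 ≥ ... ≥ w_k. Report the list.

["c", "c", "c", "abbcabccacbcb", "aacbccccb"]

emit factor 1: 'c' (i=0, period=1)
emit factor 2: 'c' (i=1, period=1)
emit factor 3: 'c' (i=2, period=1)
emit factor 4: 'abbcabccacbcb' (i=3, period=13)
emit factor 5: 'aacbccccb' (i=16, period=9)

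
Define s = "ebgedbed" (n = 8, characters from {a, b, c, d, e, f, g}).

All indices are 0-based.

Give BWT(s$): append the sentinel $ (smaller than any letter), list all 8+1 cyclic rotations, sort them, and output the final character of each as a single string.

ddeee$bgb

rank  rotation   last
    0  $ebgedbed  d
    1  bed$ebged  d
    2  bgedbed$e  e
    3  d$ebgedbe  e
    4  dbed$ebge  e
    5  ebgedbed$  $
    6  ed$ebgedb  b
    7  edbed$ebg  g
    8  gedbed$eb  b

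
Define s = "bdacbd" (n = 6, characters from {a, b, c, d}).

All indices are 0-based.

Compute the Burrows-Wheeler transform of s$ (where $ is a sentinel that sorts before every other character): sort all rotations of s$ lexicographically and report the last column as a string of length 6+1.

ddc$abb

rank  rotation last
    0  $bdacbd  d
    1  acbd$bd  d
    2  bd$bdac  c
    3  bdacbd$  $
    4  cbd$bda  a
    5  d$bdacb  b
    6  dacbd$b  b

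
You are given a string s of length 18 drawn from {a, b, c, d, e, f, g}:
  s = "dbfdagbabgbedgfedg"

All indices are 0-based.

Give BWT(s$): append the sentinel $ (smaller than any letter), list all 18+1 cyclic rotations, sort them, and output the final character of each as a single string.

rank  rotation             last
    0  $dbfdagbabgbedgfedg  g
    1  abgbedgfedg$dbfdagb  b
    2  agbabgbedgfedg$dbfd  d
    3  babgbedgfedg$dbfdag  g
    4  bedgfedg$dbfdagbabg  g
    5  bfdagbabgbedgfedg$d  d
    6  bgbedgfedg$dbfdagba  a
    7  dagbabgbedgfedg$dbf  f
    8  dbfdagbabgbedgfedg$  $
    9  dg$dbfdagbabgbedgfe  e
   10  dgfedg$dbfdagbabgbe  e
   11  edg$dbfdagbabgbedgf  f
   12  edgfedg$dbfdagbabgb  b
   13  fdagbabgbedgfedg$db  b
   14  fedg$dbfdagbabgbedg  g
   15  g$dbfdagbabgbedgfed  d
   16  gbabgbedgfedg$dbfda  a
   17  gbedgfedg$dbfdagbab  b
   18  gfedg$dbfdagbabgbed  d

gbdggdaf$eefbbgdabd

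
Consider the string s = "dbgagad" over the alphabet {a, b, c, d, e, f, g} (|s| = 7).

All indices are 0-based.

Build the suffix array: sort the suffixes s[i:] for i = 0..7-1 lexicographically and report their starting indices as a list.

sorted suffixes:
  #0 SA[0]=5  'ad'
  #1 SA[1]=3  'agad'
  #2 SA[2]=1  'bgagad'
  #3 SA[3]=6  'd'
  #4 SA[4]=0  'dbgagad'
  #5 SA[5]=4  'gad'
  #6 SA[6]=2  'gagad'

[5, 3, 1, 6, 0, 4, 2]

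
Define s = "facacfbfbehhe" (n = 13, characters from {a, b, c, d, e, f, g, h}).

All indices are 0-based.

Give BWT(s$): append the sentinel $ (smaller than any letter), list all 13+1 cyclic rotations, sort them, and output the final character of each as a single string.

rank  rotation        last
    0  $facacfbfbehhe  e
    1  acacfbfbehhe$f  f
    2  acfbfbehhe$fac  c
    3  behhe$facacfbf  f
    4  bfbehhe$facacf  f
    5  cacfbfbehhe$fa  a
    6  cfbfbehhe$faca  a
    7  e$facacfbfbehh  h
    8  ehhe$facacfbfb  b
    9  facacfbfbehhe$  $
   10  fbehhe$facacfb  b
   11  fbfbehhe$facac  c
   12  he$facacfbfbeh  h
   13  hhe$facacfbfbe  e

efcffaahb$bche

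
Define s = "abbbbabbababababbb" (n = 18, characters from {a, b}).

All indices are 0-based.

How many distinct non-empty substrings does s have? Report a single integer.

rank→(start, suffix):
  0 → (8, 'ababababbb')
  1 → (10, 'abababbb')
  2 → (12, 'ababbb')
  3 → (5, 'abbababababbb')
  4 → (14, 'abbb')
  5 → (0, 'abbbbabbababababbb')
  6 → (17, 'b')
  7 → (7, 'bababababbb')
  8 → (9, 'babababbb')
  9 → (11, 'bababbb')
  10 → (4, 'babbababababbb')
  11 → (13, 'babbb')
  12 → (16, 'bb')
  13 → (6, 'bbababababbb')
  14 → (3, 'bbabbababababbb')
  15 → (15, 'bbb')
  16 → (2, 'bbbabbababababbb')
  17 → (1, 'bbbbabbababababbb')

SA = [8, 10, 12, 5, 14, 0, 17, 7, 9, 11, 4, 13, 16, 6, 3, 15, 2, 1]
rank  pair      lcp
   1  s[8:],s[10:]  6  'ababab'
   2  s[10:],s[12:]  4  'abab'
   3  s[12:],s[5:]  2  'ab'
   4  s[5:],s[14:]  3  'abb'
   5  s[14:],s[0:]  4  'abbb'
   6  s[0:],s[17:]  0  ''
   7  s[17:],s[7:]  1  'b'
   8  s[7:],s[9:]  7  'bababab'
   9  s[9:],s[11:]  5  'babab'
  10  s[11:],s[4:]  3  'bab'
  11  s[4:],s[13:]  4  'babb'
  12  s[13:],s[16:]  1  'b'
  13  s[16:],s[6:]  2  'bb'
  14  s[6:],s[3:]  4  'bbab'
  15  s[3:],s[15:]  2  'bb'
  16  s[15:],s[2:]  3  'bbb'
  17  s[2:],s[1:]  3  'bbb'

n(n+1)/2 = 18·19/2 = 171
Σ LCP = 0 + 6 + 4 + 2 + 3 + 4 + 0 + 1 + 7 + 5 + 3 + 4 + 1 + 2 + 4 + 2 + 3 + 3 = 54
distinct = 171 − 54 = 117

117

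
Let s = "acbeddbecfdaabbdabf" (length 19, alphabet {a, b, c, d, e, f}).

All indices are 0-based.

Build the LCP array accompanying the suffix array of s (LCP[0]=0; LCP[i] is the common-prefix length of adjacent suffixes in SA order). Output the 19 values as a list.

[0, 1, 2, 1, 0, 1, 1, 2, 1, 0, 1, 0, 2, 1, 1, 0, 1, 0, 1]

rank→(start, suffix):
  0 → (11, 'aabbdabf')
  1 → (12, 'abbdabf')
  2 → (16, 'abf')
  3 → (0, 'acbeddbecfdaabbdabf')
  4 → (13, 'bbdabf')
  5 → (14, 'bdabf')
  6 → (6, 'becfdaabbdabf')
  7 → (2, 'beddbecfdaabbdabf')
  8 → (17, 'bf')
  9 → (1, 'cbeddbecfdaabbdabf')
  10 → (8, 'cfdaabbdabf')
  11 → (10, 'daabbdabf')
  12 → (15, 'dabf')
  13 → (5, 'dbecfdaabbdabf')
  14 → (4, 'ddbecfdaabbdabf')
  15 → (7, 'ecfdaabbdabf')
  16 → (3, 'eddbecfdaabbdabf')
  17 → (18, 'f')
  18 → (9, 'fdaabbdabf')

SA = [11, 12, 16, 0, 13, 14, 6, 2, 17, 1, 8, 10, 15, 5, 4, 7, 3, 18, 9]
i: (SA[i-1],SA[i]) lcp shared
  1: (11,12) 1 'a'
  2: (12,16) 2 'ab'
  3: (16,0) 1 'a'
  4: (0,13) 0 ''
  5: (13,14) 1 'b'
  6: (14,6) 1 'b'
  7: (6,2) 2 'be'
  8: (2,17) 1 'b'
  9: (17,1) 0 ''
  10: (1,8) 1 'c'
  11: (8,10) 0 ''
  12: (10,15) 2 'da'
  13: (15,5) 1 'd'
  14: (5,4) 1 'd'
  15: (4,7) 0 ''
  16: (7,3) 1 'e'
  17: (3,18) 0 ''
  18: (18,9) 1 'f'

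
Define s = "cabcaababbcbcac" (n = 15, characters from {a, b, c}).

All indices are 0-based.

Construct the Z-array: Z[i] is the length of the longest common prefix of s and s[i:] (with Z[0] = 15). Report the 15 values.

Z[0]=15
i=1: fresh scan; Z[1]=0
i=2: fresh scan; Z[2]=0
i=3: fresh scan; Z[3]=2 grow→box=[3,5)
i=4: min(r-i=1, Z[1]=0)=0; Z[4]=0
i=5: fresh scan; Z[5]=0
i=6: fresh scan; Z[6]=0
i=7: fresh scan; Z[7]=0
i=8: fresh scan; Z[8]=0
i=9: fresh scan; Z[9]=0
i=10: fresh scan; Z[10]=1 grow→box=[10,11)
i=11: fresh scan; Z[11]=0
i=12: fresh scan; Z[12]=2 grow→box=[12,14)
i=13: min(r-i=1, Z[1]=0)=0; Z[13]=0
i=14: fresh scan; Z[14]=1 grow→box=[14,15)

[15, 0, 0, 2, 0, 0, 0, 0, 0, 0, 1, 0, 2, 0, 1]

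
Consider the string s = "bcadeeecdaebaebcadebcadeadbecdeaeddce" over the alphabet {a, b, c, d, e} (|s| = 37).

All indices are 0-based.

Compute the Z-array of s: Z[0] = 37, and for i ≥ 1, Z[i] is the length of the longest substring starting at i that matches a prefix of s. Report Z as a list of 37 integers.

[37, 0, 0, 0, 0, 0, 0, 0, 0, 0, 0, 1, 0, 0, 5, 0, 0, 0, 0, 5, 0, 0, 0, 0, 0, 0, 1, 0, 0, 0, 0, 0, 0, 0, 0, 0, 0]

Z[0]=37
i=1: outside box; Z[1]=0
i=2: outside box; Z[2]=0
i=3: outside box; Z[3]=0
i=4: outside box; Z[4]=0
i=5: outside box; Z[5]=0
i=6: outside box; Z[6]=0
i=7: outside box; Z[7]=0
i=8: outside box; Z[8]=0
i=9: outside box; Z[9]=0
i=10: outside box; Z[10]=0
i=11: outside box; Z[11]=1 grow→box=[11,12)
i=12: outside box; Z[12]=0
i=13: outside box; Z[13]=0
i=14: outside box; Z[14]=5 grow→box=[14,19)
i=15: min(r-i=4, Z[1]=0)=0; Z[15]=0
i=16: min(r-i=3, Z[2]=0)=0; Z[16]=0
i=17: min(r-i=2, Z[3]=0)=0; Z[17]=0
i=18: min(r-i=1, Z[4]=0)=0; Z[18]=0
i=19: outside box; Z[19]=5 grow→box=[19,24)
i=20: min(r-i=4, Z[1]=0)=0; Z[20]=0
i=21: min(r-i=3, Z[2]=0)=0; Z[21]=0
i=22: min(r-i=2, Z[3]=0)=0; Z[22]=0
i=23: min(r-i=1, Z[4]=0)=0; Z[23]=0
i=24: outside box; Z[24]=0
i=25: outside box; Z[25]=0
i=26: outside box; Z[26]=1 grow→box=[26,27)
i=27: outside box; Z[27]=0
i=28: outside box; Z[28]=0
i=29: outside box; Z[29]=0
i=30: outside box; Z[30]=0
i=31: outside box; Z[31]=0
i=32: outside box; Z[32]=0
i=33: outside box; Z[33]=0
i=34: outside box; Z[34]=0
i=35: outside box; Z[35]=0
i=36: outside box; Z[36]=0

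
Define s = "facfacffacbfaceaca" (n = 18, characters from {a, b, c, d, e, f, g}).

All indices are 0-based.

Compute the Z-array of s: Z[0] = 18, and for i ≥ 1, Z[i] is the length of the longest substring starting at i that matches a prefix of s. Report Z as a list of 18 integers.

[18, 0, 0, 4, 0, 0, 1, 3, 0, 0, 0, 3, 0, 0, 0, 0, 0, 0]

Z[0]=18
i=1: fresh scan; Z[1]=0
i=2: fresh scan; Z[2]=0
i=3: fresh scan; Z[3]=4 extend→box=[3,7)
i=4: min(r-i=3, Z[1]=0)=0; Z[4]=0
i=5: min(r-i=2, Z[2]=0)=0; Z[5]=0
i=6: min(r-i=1, Z[3]=4)=1; Z[6]=1
i=7: fresh scan; Z[7]=3 extend→box=[7,10)
i=8: min(r-i=2, Z[1]=0)=0; Z[8]=0
i=9: min(r-i=1, Z[2]=0)=0; Z[9]=0
i=10: fresh scan; Z[10]=0
i=11: fresh scan; Z[11]=3 extend→box=[11,14)
i=12: min(r-i=2, Z[1]=0)=0; Z[12]=0
i=13: min(r-i=1, Z[2]=0)=0; Z[13]=0
i=14: fresh scan; Z[14]=0
i=15: fresh scan; Z[15]=0
i=16: fresh scan; Z[16]=0
i=17: fresh scan; Z[17]=0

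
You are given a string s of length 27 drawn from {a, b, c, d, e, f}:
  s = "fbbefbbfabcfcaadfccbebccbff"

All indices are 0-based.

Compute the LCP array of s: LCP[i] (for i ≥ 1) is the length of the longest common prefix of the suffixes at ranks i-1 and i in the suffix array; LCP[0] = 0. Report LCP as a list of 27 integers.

[0, 1, 1, 0, 2, 1, 2, 1, 2, 1, 2, 0, 1, 2, 1, 3, 1, 0, 0, 1, 0, 1, 1, 3, 1, 2, 1]

sorted suffixes:
  #0 SA[0]=13  'aadfccbebccbff'
  #1 SA[1]=8  'abcfcaadfccbebccbff'
  #2 SA[2]=14  'adfccbebccbff'
  #3 SA[3]=1  'bbefbbfabcfcaadfccbebccbff'
  #4 SA[4]=5  'bbfabcfcaadfccbebccbff'
  #5 SA[5]=21  'bccbff'
  #6 SA[6]=9  'bcfcaadfccbebccbff'
  #7 SA[7]=19  'bebccbff'
  #8 SA[8]=2  'befbbfabcfcaadfccbebccbff'
  #9 SA[9]=6  'bfabcfcaadfccbebccbff'
  #10 SA[10]=24  'bff'
  #11 SA[11]=12  'caadfccbebccbff'
  #12 SA[12]=18  'cbebccbff'
  #13 SA[13]=23  'cbff'
  #14 SA[14]=17  'ccbebccbff'
  #15 SA[15]=22  'ccbff'
  #16 SA[16]=10  'cfcaadfccbebccbff'
  #17 SA[17]=15  'dfccbebccbff'
  #18 SA[18]=20  'ebccbff'
  #19 SA[19]=3  'efbbfabcfcaadfccbebccbff'
  #20 SA[20]=26  'f'
  #21 SA[21]=7  'fabcfcaadfccbebccbff'
  #22 SA[22]=0  'fbbefbbfabcfcaadfccbebccbff'
  #23 SA[23]=4  'fbbfabcfcaadfccbebccbff'
  #24 SA[24]=11  'fcaadfccbebccbff'
  #25 SA[25]=16  'fccbebccbff'
  #26 SA[26]=25  'ff'

SA = [13, 8, 14, 1, 5, 21, 9, 19, 2, 6, 24, 12, 18, 23, 17, 22, 10, 15, 20, 3, 26, 7, 0, 4, 11, 16, 25]
[i] adj suffixes → lcp
  [1] 13/8 → 1 ('a')
  [2] 8/14 → 1 ('a')
  [3] 14/1 → 0 ('')
  [4] 1/5 → 2 ('bb')
  [5] 5/21 → 1 ('b')
  [6] 21/9 → 2 ('bc')
  [7] 9/19 → 1 ('b')
  [8] 19/2 → 2 ('be')
  [9] 2/6 → 1 ('b')
  [10] 6/24 → 2 ('bf')
  [11] 24/12 → 0 ('')
  [12] 12/18 → 1 ('c')
  [13] 18/23 → 2 ('cb')
  [14] 23/17 → 1 ('c')
  [15] 17/22 → 3 ('ccb')
  [16] 22/10 → 1 ('c')
  [17] 10/15 → 0 ('')
  [18] 15/20 → 0 ('')
  [19] 20/3 → 1 ('e')
  [20] 3/26 → 0 ('')
  [21] 26/7 → 1 ('f')
  [22] 7/0 → 1 ('f')
  [23] 0/4 → 3 ('fbb')
  [24] 4/11 → 1 ('f')
  [25] 11/16 → 2 ('fc')
  [26] 16/25 → 1 ('f')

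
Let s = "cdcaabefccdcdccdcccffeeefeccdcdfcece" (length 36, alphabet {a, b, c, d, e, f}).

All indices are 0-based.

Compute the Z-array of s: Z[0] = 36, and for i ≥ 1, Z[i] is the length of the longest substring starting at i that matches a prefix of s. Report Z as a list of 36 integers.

[36, 0, 1, 0, 0, 0, 0, 0, 1, 3, 0, 3, 0, 1, 3, 0, 1, 1, 1, 0, 0, 0, 0, 0, 0, 0, 1, 3, 0, 2, 0, 0, 1, 0, 1, 0]

Z[0]=36
i=1: fresh scan; Z[1]=0
i=2: fresh scan; Z[2]=1 scan→box=[2,3)
i=3: fresh scan; Z[3]=0
i=4: fresh scan; Z[4]=0
i=5: fresh scan; Z[5]=0
i=6: fresh scan; Z[6]=0
i=7: fresh scan; Z[7]=0
i=8: fresh scan; Z[8]=1 scan→box=[8,9)
i=9: fresh scan; Z[9]=3 scan→box=[9,12)
i=10: min(r-i=2, Z[1]=0)=0; Z[10]=0
i=11: min(r-i=1, Z[2]=1)=1; Z[11]=3 scan→box=[11,14)
i=12: min(r-i=2, Z[1]=0)=0; Z[12]=0
i=13: min(r-i=1, Z[2]=1)=1; Z[13]=1
i=14: fresh scan; Z[14]=3 scan→box=[14,17)
i=15: min(r-i=2, Z[1]=0)=0; Z[15]=0
i=16: min(r-i=1, Z[2]=1)=1; Z[16]=1
i=17: fresh scan; Z[17]=1 scan→box=[17,18)
i=18: fresh scan; Z[18]=1 scan→box=[18,19)
i=19: fresh scan; Z[19]=0
i=20: fresh scan; Z[20]=0
i=21: fresh scan; Z[21]=0
i=22: fresh scan; Z[22]=0
i=23: fresh scan; Z[23]=0
i=24: fresh scan; Z[24]=0
i=25: fresh scan; Z[25]=0
i=26: fresh scan; Z[26]=1 scan→box=[26,27)
i=27: fresh scan; Z[27]=3 scan→box=[27,30)
i=28: min(r-i=2, Z[1]=0)=0; Z[28]=0
i=29: min(r-i=1, Z[2]=1)=1; Z[29]=2 scan→box=[29,31)
i=30: min(r-i=1, Z[1]=0)=0; Z[30]=0
i=31: fresh scan; Z[31]=0
i=32: fresh scan; Z[32]=1 scan→box=[32,33)
i=33: fresh scan; Z[33]=0
i=34: fresh scan; Z[34]=1 scan→box=[34,35)
i=35: fresh scan; Z[35]=0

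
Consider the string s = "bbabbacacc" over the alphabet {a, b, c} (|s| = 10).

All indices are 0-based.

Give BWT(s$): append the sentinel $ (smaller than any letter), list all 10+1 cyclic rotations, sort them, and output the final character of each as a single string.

cbbcbb$acaa

rank  rotation     last
    0  $bbabbacacc  c
    1  abbacacc$bb  b
    2  acacc$bbabb  b
    3  acc$bbabbac  c
    4  babbacacc$b  b
    5  bacacc$bbab  b
    6  bbabbacacc$  $
    7  bbacacc$bba  a
    8  c$bbabbacac  c
    9  cacc$bbabba  a
   10  cc$bbabbaca  a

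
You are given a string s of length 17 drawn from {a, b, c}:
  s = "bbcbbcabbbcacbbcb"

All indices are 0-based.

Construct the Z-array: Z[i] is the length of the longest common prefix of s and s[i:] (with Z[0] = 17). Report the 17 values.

Z[0]=17
i=1: i≥r, start 0; Z[1]=1 extend→box=[1,2)
i=2: i≥r, start 0; Z[2]=0
i=3: i≥r, start 0; Z[3]=3 extend→box=[3,6)
i=4: min(r-i=2, Z[1]=1)=1; Z[4]=1
i=5: min(r-i=1, Z[2]=0)=0; Z[5]=0
i=6: i≥r, start 0; Z[6]=0
i=7: i≥r, start 0; Z[7]=2 extend→box=[7,9)
i=8: min(r-i=1, Z[1]=1)=1; Z[8]=3 extend→box=[8,11)
i=9: min(r-i=2, Z[1]=1)=1; Z[9]=1
i=10: min(r-i=1, Z[2]=0)=0; Z[10]=0
i=11: i≥r, start 0; Z[11]=0
i=12: i≥r, start 0; Z[12]=0
i=13: i≥r, start 0; Z[13]=4 extend→box=[13,17)
i=14: min(r-i=3, Z[1]=1)=1; Z[14]=1
i=15: min(r-i=2, Z[2]=0)=0; Z[15]=0
i=16: min(r-i=1, Z[3]=3)=1; Z[16]=1

[17, 1, 0, 3, 1, 0, 0, 2, 3, 1, 0, 0, 0, 4, 1, 0, 1]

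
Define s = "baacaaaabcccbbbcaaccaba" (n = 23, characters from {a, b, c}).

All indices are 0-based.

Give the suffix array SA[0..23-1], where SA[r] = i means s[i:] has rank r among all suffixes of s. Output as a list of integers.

[22, 4, 5, 6, 1, 16, 20, 7, 2, 17, 21, 0, 12, 13, 14, 8, 3, 15, 19, 11, 18, 10, 9]

sorted suffixes:
  #0 SA[0]=22  'a'
  #1 SA[1]=4  'aaaabcccbbbcaaccaba'
  #2 SA[2]=5  'aaabcccbbbcaaccaba'
  #3 SA[3]=6  'aabcccbbbcaaccaba'
  #4 SA[4]=1  'aacaaaabcccbbbcaaccaba'
  #5 SA[5]=16  'aaccaba'
  #6 SA[6]=20  'aba'
  #7 SA[7]=7  'abcccbbbcaaccaba'
  #8 SA[8]=2  'acaaaabcccbbbcaaccaba'
  #9 SA[9]=17  'accaba'
  #10 SA[10]=21  'ba'
  #11 SA[11]=0  'baacaaaabcccbbbcaaccaba'
  #12 SA[12]=12  'bbbcaaccaba'
  #13 SA[13]=13  'bbcaaccaba'
  #14 SA[14]=14  'bcaaccaba'
  #15 SA[15]=8  'bcccbbbcaaccaba'
  #16 SA[16]=3  'caaaabcccbbbcaaccaba'
  #17 SA[17]=15  'caaccaba'
  #18 SA[18]=19  'caba'
  #19 SA[19]=11  'cbbbcaaccaba'
  #20 SA[20]=18  'ccaba'
  #21 SA[21]=10  'ccbbbcaaccaba'
  #22 SA[22]=9  'cccbbbcaaccaba'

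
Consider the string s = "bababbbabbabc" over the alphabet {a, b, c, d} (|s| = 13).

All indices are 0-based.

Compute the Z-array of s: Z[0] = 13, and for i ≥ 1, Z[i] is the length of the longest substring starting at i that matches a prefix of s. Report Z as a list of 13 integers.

Z[0]=13
i=1: outside box; Z[1]=0
i=2: outside box; Z[2]=3 scan→box=[2,5)
i=3: min(r-i=2, Z[1]=0)=0; Z[3]=0
i=4: min(r-i=1, Z[2]=3)=1; Z[4]=1
i=5: outside box; Z[5]=1 scan→box=[5,6)
i=6: outside box; Z[6]=3 scan→box=[6,9)
i=7: min(r-i=2, Z[1]=0)=0; Z[7]=0
i=8: min(r-i=1, Z[2]=3)=1; Z[8]=1
i=9: outside box; Z[9]=3 scan→box=[9,12)
i=10: min(r-i=2, Z[1]=0)=0; Z[10]=0
i=11: min(r-i=1, Z[2]=3)=1; Z[11]=1
i=12: outside box; Z[12]=0

[13, 0, 3, 0, 1, 1, 3, 0, 1, 3, 0, 1, 0]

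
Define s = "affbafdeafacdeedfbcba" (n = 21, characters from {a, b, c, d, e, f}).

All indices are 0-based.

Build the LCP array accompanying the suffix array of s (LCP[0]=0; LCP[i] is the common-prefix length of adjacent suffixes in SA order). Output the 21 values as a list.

rank | idx | suffix
   0 |  20 | a
   1 |  10 | acdeedfbcba
   2 |   8 | afacdeedfbcba
   3 |   4 | afdeafacdeedfbcba
   4 |   0 | affbafdeafacdeedfbcba
   5 |  19 | ba
   6 |   3 | bafdeafacdeedfbcba
   7 |  17 | bcba
   8 |  18 | cba
   9 |  11 | cdeedfbcba
  10 |   6 | deafacdeedfbcba
  11 |  12 | deedfbcba
  12 |  15 | dfbcba
  13 |   7 | eafacdeedfbcba
  14 |  14 | edfbcba
  15 |  13 | eedfbcba
  16 |   9 | facdeedfbcba
  17 |   2 | fbafdeafacdeedfbcba
  18 |  16 | fbcba
  19 |   5 | fdeafacdeedfbcba
  20 |   1 | ffbafdeafacdeedfbcba

SA = [20, 10, 8, 4, 0, 19, 3, 17, 18, 11, 6, 12, 15, 7, 14, 13, 9, 2, 16, 5, 1]
i: (SA[i-1],SA[i]) lcp shared
  1: (20,10) 1 'a'
  2: (10,8) 1 'a'
  3: (8,4) 2 'af'
  4: (4,0) 2 'af'
  5: (0,19) 0 ''
  6: (19,3) 2 'ba'
  7: (3,17) 1 'b'
  8: (17,18) 0 ''
  9: (18,11) 1 'c'
  10: (11,6) 0 ''
  11: (6,12) 2 'de'
  12: (12,15) 1 'd'
  13: (15,7) 0 ''
  14: (7,14) 1 'e'
  15: (14,13) 1 'e'
  16: (13,9) 0 ''
  17: (9,2) 1 'f'
  18: (2,16) 2 'fb'
  19: (16,5) 1 'f'
  20: (5,1) 1 'f'

[0, 1, 1, 2, 2, 0, 2, 1, 0, 1, 0, 2, 1, 0, 1, 1, 0, 1, 2, 1, 1]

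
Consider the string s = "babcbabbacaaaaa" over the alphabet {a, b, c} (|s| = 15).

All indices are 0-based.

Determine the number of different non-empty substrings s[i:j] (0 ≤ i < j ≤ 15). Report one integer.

98

rank | idx | suffix
   0 |  14 | a
   1 |  13 | aa
   2 |  12 | aaa
   3 |  11 | aaaa
   4 |  10 | aaaaa
   5 |   5 | abbacaaaaa
   6 |   1 | abcbabbacaaaaa
   7 |   8 | acaaaaa
   8 |   4 | babbacaaaaa
   9 |   0 | babcbabbacaaaaa
  10 |   7 | bacaaaaa
  11 |   6 | bbacaaaaa
  12 |   2 | bcbabbacaaaaa
  13 |   9 | caaaaa
  14 |   3 | cbabbacaaaaa

SA = [14, 13, 12, 11, 10, 5, 1, 8, 4, 0, 7, 6, 2, 9, 3]
rank  pair      lcp
   1  s[14:],s[13:]  1  'a'
   2  s[13:],s[12:]  2  'aa'
   3  s[12:],s[11:]  3  'aaa'
   4  s[11:],s[10:]  4  'aaaa'
   5  s[10:],s[5:]  1  'a'
   6  s[5:],s[1:]  2  'ab'
   7  s[1:],s[8:]  1  'a'
   8  s[8:],s[4:]  0  ''
   9  s[4:],s[0:]  3  'bab'
  10  s[0:],s[7:]  2  'ba'
  11  s[7:],s[6:]  1  'b'
  12  s[6:],s[2:]  1  'b'
  13  s[2:],s[9:]  0  ''
  14  s[9:],s[3:]  1  'c'

n(n+1)/2 = 15·16/2 = 120
Σ LCP = 0 + 1 + 2 + 3 + 4 + 1 + 2 + 1 + 0 + 3 + 2 + 1 + 1 + 0 + 1 = 22
distinct = 120 − 22 = 98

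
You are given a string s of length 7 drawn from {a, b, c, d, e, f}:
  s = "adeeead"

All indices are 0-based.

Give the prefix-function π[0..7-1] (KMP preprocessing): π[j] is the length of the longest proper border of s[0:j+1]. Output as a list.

π[0] = 0
j=1 s[j]='d': π[1]=0 (border '')
j=2 s[j]='e': π[2]=0 (border '')
j=3 s[j]='e': π[3]=0 (border '')
j=4 s[j]='e': π[4]=0 (border '')
j=5 s[j]='a': π[5]=1 (border 'a')
j=6 s[j]='d': π[6]=2 (border 'ad')

[0, 0, 0, 0, 0, 1, 2]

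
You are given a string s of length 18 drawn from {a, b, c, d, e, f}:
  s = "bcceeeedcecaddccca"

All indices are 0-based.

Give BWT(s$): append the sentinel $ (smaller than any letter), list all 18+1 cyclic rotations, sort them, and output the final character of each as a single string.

acc$cecdbdcdeaceeec

rank  rotation             last
    0  $bcceeeedcecaddccca  a
    1  a$bcceeeedcecaddccc  c
    2  addccca$bcceeeedcec  c
    3  bcceeeedcecaddccca$  $
    4  ca$bcceeeedcecaddcc  c
    5  caddccca$bcceeeedce  e
    6  cca$bcceeeedcecaddc  c
    7  ccca$bcceeeedcecadd  d
    8  cceeeedcecaddccca$b  b
    9  cecaddccca$bcceeeed  d
   10  ceeeedcecaddccca$bc  c
   11  dccca$bcceeeedcecad  d
   12  dcecaddccca$bcceeee  e
   13  ddccca$bcceeeedceca  a
   14  ecaddccca$bcceeeedc  c
   15  edcecaddccca$bcceee  e
   16  eedcecaddccca$bccee  e
   17  eeedcecaddccca$bcce  e
   18  eeeedcecaddccca$bcc  c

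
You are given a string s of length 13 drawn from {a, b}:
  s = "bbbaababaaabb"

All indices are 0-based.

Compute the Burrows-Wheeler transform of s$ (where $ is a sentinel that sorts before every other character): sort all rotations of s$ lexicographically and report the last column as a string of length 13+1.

bbbabaababaab$

rank  rotation        last
    0  $bbbaababaaabb  b
    1  aaabb$bbbaabab  b
    2  aababaaabb$bbb  b
    3  aabb$bbbaababa  a
    4  abaaabb$bbbaab  b
    5  ababaaabb$bbba  a
    6  abb$bbbaababaa  a
    7  b$bbbaababaaab  b
    8  baaabb$bbbaaba  a
    9  baababaaabb$bb  b
   10  babaaabb$bbbaa  a
   11  bb$bbbaababaaa  a
   12  bbaababaaabb$b  b
   13  bbbaababaaabb$  $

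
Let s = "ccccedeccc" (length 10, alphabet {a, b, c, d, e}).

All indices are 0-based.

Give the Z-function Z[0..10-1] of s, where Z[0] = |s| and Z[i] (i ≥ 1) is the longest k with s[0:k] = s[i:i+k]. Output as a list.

Z[0]=10
i=1: outside box; Z[1]=3 grow→box=[1,4)
i=2: min(r-i=2, Z[1]=3)=2; Z[2]=2
i=3: min(r-i=1, Z[2]=2)=1; Z[3]=1
i=4: outside box; Z[4]=0
i=5: outside box; Z[5]=0
i=6: outside box; Z[6]=0
i=7: outside box; Z[7]=3 grow→box=[7,10)
i=8: min(r-i=2, Z[1]=3)=2; Z[8]=2
i=9: min(r-i=1, Z[2]=2)=1; Z[9]=1

[10, 3, 2, 1, 0, 0, 0, 3, 2, 1]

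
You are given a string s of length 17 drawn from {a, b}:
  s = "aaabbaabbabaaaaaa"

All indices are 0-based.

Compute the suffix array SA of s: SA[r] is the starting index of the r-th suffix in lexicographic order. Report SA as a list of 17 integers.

rank→(start, suffix):
  0 → (16, 'a')
  1 → (15, 'aa')
  2 → (14, 'aaa')
  3 → (13, 'aaaa')
  4 → (12, 'aaaaa')
  5 → (11, 'aaaaaa')
  6 → (0, 'aaabbaabbabaaaaaa')
  7 → (1, 'aabbaabbabaaaaaa')
  8 → (5, 'aabbabaaaaaa')
  9 → (9, 'abaaaaaa')
  10 → (2, 'abbaabbabaaaaaa')
  11 → (6, 'abbabaaaaaa')
  12 → (10, 'baaaaaa')
  13 → (4, 'baabbabaaaaaa')
  14 → (8, 'babaaaaaa')
  15 → (3, 'bbaabbabaaaaaa')
  16 → (7, 'bbabaaaaaa')

[16, 15, 14, 13, 12, 11, 0, 1, 5, 9, 2, 6, 10, 4, 8, 3, 7]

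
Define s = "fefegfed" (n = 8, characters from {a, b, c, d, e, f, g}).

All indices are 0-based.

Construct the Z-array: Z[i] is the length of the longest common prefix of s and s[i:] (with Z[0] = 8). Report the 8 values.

[8, 0, 2, 0, 0, 2, 0, 0]

Z[0]=8
i=1: outside box; Z[1]=0
i=2: outside box; Z[2]=2 scan→box=[2,4)
i=3: min(r-i=1, Z[1]=0)=0; Z[3]=0
i=4: outside box; Z[4]=0
i=5: outside box; Z[5]=2 scan→box=[5,7)
i=6: min(r-i=1, Z[1]=0)=0; Z[6]=0
i=7: outside box; Z[7]=0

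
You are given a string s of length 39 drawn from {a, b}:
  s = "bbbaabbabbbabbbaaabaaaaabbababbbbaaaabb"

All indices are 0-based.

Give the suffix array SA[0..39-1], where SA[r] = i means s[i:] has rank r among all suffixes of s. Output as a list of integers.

[19, 33, 20, 15, 34, 21, 16, 35, 22, 3, 17, 26, 36, 23, 4, 11, 7, 28, 38, 18, 32, 14, 2, 25, 10, 6, 27, 37, 31, 13, 1, 24, 9, 5, 30, 12, 0, 8, 29]

rank | idx | suffix
   0 |  19 | aaaaabbababbbbaaaabb
   1 |  33 | aaaabb
   2 |  20 | aaaabbababbbbaaaabb
   3 |  15 | aaabaaaaabbababbbbaaaabb
   4 |  34 | aaabb
   5 |  21 | aaabbababbbbaaaabb
   6 |  16 | aabaaaaabbababbbbaaaabb
   7 |  35 | aabb
   8 |  22 | aabbababbbbaaaabb
   9 |   3 | aabbabbbabbbaaabaaaaabbababbbbaaaabb
  10 |  17 | abaaaaabbababbbbaaaabb
  11 |  26 | ababbbbaaaabb
  12 |  36 | abb
  13 |  23 | abbababbbbaaaabb
  14 |   4 | abbabbbabbbaaabaaaaabbababbbbaaaabb
  15 |  11 | abbbaaabaaaaabbababbbbaaaabb
  16 |   7 | abbbabbbaaabaaaaabbababbbbaaaabb
  17 |  28 | abbbbaaaabb
  18 |  38 | b
  19 |  18 | baaaaabbababbbbaaaabb
  20 |  32 | baaaabb
  21 |  14 | baaabaaaaabbababbbbaaaabb
  22 |   2 | baabbabbbabbbaaabaaaaabbababbbbaaaabb
  23 |  25 | bababbbbaaaabb
  24 |  10 | babbbaaabaaaaabbababbbbaaaabb
  25 |   6 | babbbabbbaaabaaaaabbababbbbaaaabb
  26 |  27 | babbbbaaaabb
  27 |  37 | bb
  28 |  31 | bbaaaabb
  29 |  13 | bbaaabaaaaabbababbbbaaaabb
  30 |   1 | bbaabbabbbabbbaaabaaaaabbababbbbaaaabb
  31 |  24 | bbababbbbaaaabb
  32 |   9 | bbabbbaaabaaaaabbababbbbaaaabb
  33 |   5 | bbabbbabbbaaabaaaaabbababbbbaaaabb
  34 |  30 | bbbaaaabb
  35 |  12 | bbbaaabaaaaabbababbbbaaaabb
  36 |   0 | bbbaabbabbbabbbaaabaaaaabbababbbbaaaabb
  37 |   8 | bbbabbbaaabaaaaabbababbbbaaaabb
  38 |  29 | bbbbaaaabb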